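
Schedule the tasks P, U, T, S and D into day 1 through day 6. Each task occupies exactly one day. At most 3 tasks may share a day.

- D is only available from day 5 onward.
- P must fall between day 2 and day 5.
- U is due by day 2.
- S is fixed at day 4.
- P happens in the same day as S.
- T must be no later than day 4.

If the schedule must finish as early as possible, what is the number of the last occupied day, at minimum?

With at most 3 per day and 5 tasks, at least 2 days are needed.
D can't be placed before day 5, so the schedule must run through at least day 5.
5 works (last occupied day: day 5): for example D in day 5, P in day 4, S in day 4, U in day 1, T in day 1.

5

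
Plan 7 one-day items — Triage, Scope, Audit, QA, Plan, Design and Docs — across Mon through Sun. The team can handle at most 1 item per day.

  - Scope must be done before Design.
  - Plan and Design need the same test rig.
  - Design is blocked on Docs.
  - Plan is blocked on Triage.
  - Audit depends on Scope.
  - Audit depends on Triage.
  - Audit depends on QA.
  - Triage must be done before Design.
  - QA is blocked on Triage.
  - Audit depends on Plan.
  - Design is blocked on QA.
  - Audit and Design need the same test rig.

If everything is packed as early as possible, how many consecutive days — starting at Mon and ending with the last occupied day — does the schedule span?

7 days

The precedence chain requires at least 3 distinct days.
With at most 1 per day and 7 work items, at least 7 days are needed.
7 works (last occupied day: Sun): for example Design -> Sun; Scope -> Wed; Audit -> Fri; Plan -> Thu; QA -> Tue; Docs -> Sat; Triage -> Mon.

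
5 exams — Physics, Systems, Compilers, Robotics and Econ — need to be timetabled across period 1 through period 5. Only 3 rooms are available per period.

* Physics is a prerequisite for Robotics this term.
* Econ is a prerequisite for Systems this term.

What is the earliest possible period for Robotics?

Precedence pushes Robotics to at least period 2.
Robotics at period 2 is achievable: Econ in period 1; Physics in period 1; Systems in period 2; Robotics in period 2; Compilers in period 1.

period 2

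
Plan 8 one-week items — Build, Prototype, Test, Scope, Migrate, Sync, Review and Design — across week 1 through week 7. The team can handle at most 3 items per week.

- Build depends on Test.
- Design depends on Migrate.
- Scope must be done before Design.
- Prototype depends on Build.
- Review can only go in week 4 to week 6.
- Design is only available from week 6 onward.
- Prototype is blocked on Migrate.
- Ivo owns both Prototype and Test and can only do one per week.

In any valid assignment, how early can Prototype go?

Precedence pushes Prototype to at least week 3.
Prototype at week 3 is achievable: Prototype -> week 3; Review -> week 4; Migrate -> week 1; Test -> week 1; Build -> week 2; Design -> week 6; Sync -> week 2; Scope -> week 1.

week 3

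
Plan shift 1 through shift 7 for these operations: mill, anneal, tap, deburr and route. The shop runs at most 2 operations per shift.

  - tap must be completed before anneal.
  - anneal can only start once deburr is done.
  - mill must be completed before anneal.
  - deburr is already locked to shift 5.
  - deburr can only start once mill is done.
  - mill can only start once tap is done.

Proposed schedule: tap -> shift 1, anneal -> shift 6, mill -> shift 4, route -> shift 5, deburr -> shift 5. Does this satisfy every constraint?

Valid

mill can only start once tap is done — holds.
The shop runs at most 2 operations per shift — holds.
anneal can only start once deburr is done — holds.
mill must be completed before anneal — holds.
deburr can only start once mill is done — holds.
tap must be completed before anneal — holds.
deburr is already locked to shift 5 — holds.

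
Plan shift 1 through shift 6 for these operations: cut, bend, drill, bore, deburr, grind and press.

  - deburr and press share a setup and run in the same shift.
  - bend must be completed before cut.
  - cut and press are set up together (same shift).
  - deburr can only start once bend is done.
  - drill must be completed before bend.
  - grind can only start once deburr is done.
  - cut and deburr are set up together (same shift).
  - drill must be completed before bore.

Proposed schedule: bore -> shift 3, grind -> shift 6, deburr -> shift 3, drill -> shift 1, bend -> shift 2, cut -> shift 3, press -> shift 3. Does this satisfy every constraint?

Valid

drill must be completed before bend — holds.
bend must be completed before cut — holds.
cut and deburr are set up together (same shift) — holds.
deburr can only start once bend is done — holds.
cut and press are set up together (same shift) — holds.
deburr and press share a setup and run in the same shift — holds.
grind can only start once deburr is done — holds.
drill must be completed before bore — holds.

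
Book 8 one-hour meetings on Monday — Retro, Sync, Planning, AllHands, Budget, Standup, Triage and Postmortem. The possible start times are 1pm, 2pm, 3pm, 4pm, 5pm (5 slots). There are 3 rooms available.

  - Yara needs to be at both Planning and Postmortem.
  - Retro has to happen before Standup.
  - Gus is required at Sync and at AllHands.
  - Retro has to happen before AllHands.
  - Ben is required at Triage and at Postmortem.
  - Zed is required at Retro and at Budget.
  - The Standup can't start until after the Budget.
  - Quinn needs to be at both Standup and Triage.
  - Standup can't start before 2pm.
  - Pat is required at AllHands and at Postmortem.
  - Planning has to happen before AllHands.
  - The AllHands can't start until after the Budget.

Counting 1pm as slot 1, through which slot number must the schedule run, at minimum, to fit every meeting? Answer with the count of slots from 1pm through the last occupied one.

The precedence chain requires at least 2 distinct slots.
With at most 3 per slot and 8 meetings, at least 3 slots are needed.
3 works (last occupied slot: 3pm): for example Retro -> 1pm; Budget -> 2pm; Triage -> 1pm; Standup -> 3pm; AllHands -> 3pm; Planning -> 1pm; Postmortem -> 2pm; Sync -> 2pm.

3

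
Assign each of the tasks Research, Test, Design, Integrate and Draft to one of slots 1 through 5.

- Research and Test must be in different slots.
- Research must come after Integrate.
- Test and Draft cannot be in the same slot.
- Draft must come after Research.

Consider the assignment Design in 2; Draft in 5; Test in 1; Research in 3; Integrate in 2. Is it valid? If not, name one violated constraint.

Research and Test must be in different slots — holds.
Test and Draft cannot be in the same slot — holds.
Research must come after Integrate — holds.
Draft must come after Research — holds.

Valid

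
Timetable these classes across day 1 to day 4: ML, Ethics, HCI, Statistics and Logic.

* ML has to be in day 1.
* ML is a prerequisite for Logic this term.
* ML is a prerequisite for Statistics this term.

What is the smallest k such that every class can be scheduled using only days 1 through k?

2 days

The precedence chain requires at least 2 distinct days.
2 works (last occupied day: day 2): for example Ethics -> day 1; HCI -> day 1; ML -> day 1; Statistics -> day 2; Logic -> day 2.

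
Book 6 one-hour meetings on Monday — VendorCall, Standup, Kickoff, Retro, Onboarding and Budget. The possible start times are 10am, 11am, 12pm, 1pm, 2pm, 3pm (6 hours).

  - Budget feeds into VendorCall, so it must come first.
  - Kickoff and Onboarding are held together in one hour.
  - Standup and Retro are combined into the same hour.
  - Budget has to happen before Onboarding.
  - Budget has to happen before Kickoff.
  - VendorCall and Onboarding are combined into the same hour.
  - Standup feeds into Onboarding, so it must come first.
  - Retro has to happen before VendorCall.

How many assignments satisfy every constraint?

Splitting on VendorCall: it can be 11am (1), 12pm (4), 1pm (9), 2pm (16), 3pm (25). Listing each branch's schedules as (Standup, Kickoff, Retro, Onboarding, Budget):
VendorCall=11am: (10am,11am,10am,11am,10am) — 1.
VendorCall=12pm: (10am,12pm,10am,12pm,10am) (10am,12pm,10am,12pm,11am) (11am,12pm,11am,12pm,10am) (11am,12pm,11am,12pm,11am) — 4.
VendorCall=1pm: (10am,1pm,10am,1pm,10am) (10am,1pm,10am,1pm,11am) (10am,1pm,10am,1pm,12pm) (11am,1pm,11am,1pm,10am) (11am,1pm,11am,1pm,11am) (11am,1pm,11am,1pm,12pm) (12pm,1pm,12pm,1pm,10am) (12pm,1pm,12pm,1pm,11am) (12pm,1pm,12pm,1pm,12pm) — 9.
VendorCall=2pm: (10am,2pm,10am,2pm,10am) (10am,2pm,10am,2pm,11am) (10am,2pm,10am,2pm,12pm) (10am,2pm,10am,2pm,1pm) (11am,2pm,11am,2pm,10am) (11am,2pm,11am,2pm,11am) (11am,2pm,11am,2pm,12pm) (11am,2pm,11am,2pm,1pm) (12pm,2pm,12pm,2pm,10am) (12pm,2pm,12pm,2pm,11am) (12pm,2pm,12pm,2pm,12pm) (12pm,2pm,12pm,2pm,1pm) (1pm,2pm,1pm,2pm,10am) (1pm,2pm,1pm,2pm,11am) (1pm,2pm,1pm,2pm,12pm) (1pm,2pm,1pm,2pm,1pm) — 16.
VendorCall=3pm: (10am,3pm,10am,3pm,10am) (10am,3pm,10am,3pm,11am) (10am,3pm,10am,3pm,12pm) (10am,3pm,10am,3pm,1pm) (10am,3pm,10am,3pm,2pm) (11am,3pm,11am,3pm,10am) (11am,3pm,11am,3pm,11am) (11am,3pm,11am,3pm,12pm) (11am,3pm,11am,3pm,1pm) (11am,3pm,11am,3pm,2pm) (12pm,3pm,12pm,3pm,10am) (12pm,3pm,12pm,3pm,11am) (12pm,3pm,12pm,3pm,12pm) (12pm,3pm,12pm,3pm,1pm) (12pm,3pm,12pm,3pm,2pm) (1pm,3pm,1pm,3pm,10am) (1pm,3pm,1pm,3pm,11am) (1pm,3pm,1pm,3pm,12pm) (1pm,3pm,1pm,3pm,1pm) (1pm,3pm,1pm,3pm,2pm) (2pm,3pm,2pm,3pm,10am) (2pm,3pm,2pm,3pm,11am) (2pm,3pm,2pm,3pm,12pm) (2pm,3pm,2pm,3pm,1pm) (2pm,3pm,2pm,3pm,2pm) — 25.
Summing: 1 + 4 + 9 + 16 + 25 = 55.

55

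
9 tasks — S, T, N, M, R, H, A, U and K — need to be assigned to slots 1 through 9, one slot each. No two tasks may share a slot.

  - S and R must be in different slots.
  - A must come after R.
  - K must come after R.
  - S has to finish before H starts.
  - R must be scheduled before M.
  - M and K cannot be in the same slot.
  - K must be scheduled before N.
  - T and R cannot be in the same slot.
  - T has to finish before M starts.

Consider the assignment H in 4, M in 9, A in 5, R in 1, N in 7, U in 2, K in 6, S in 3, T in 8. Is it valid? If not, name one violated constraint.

A must come after R — holds.
T has to finish before M starts — holds.
K must come after R — holds.
No two tasks may share a slot — holds.
T and R cannot be in the same slot — holds.
K must be scheduled before N — holds.
S has to finish before H starts — holds.
M and K cannot be in the same slot — holds.
S and R must be in different slots — holds.
R must be scheduled before M — holds.

Yes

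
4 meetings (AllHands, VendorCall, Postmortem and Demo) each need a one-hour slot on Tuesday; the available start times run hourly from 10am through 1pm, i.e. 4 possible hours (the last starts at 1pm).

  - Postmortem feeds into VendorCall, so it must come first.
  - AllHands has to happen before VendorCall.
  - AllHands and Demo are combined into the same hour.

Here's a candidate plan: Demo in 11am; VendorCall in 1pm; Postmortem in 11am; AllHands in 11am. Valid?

Postmortem feeds into VendorCall, so it must come first — holds.
AllHands has to happen before VendorCall — holds.
AllHands and Demo are combined into the same hour — holds.

Yes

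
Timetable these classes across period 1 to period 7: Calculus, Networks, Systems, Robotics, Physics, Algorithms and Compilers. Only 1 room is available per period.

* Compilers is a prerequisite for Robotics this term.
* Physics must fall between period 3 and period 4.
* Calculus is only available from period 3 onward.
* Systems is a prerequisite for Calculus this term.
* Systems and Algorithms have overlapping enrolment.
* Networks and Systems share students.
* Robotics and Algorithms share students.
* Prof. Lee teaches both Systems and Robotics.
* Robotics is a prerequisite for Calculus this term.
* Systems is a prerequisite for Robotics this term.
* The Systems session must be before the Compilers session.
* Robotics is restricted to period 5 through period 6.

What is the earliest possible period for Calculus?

period 6

Calculus is available from period 3; precedence pushes Calculus to at least period 6.
Calculus at period 6 is achievable: Compilers=period 2, Robotics=period 5, Networks=period 4, Calculus=period 6, Physics=period 3, Systems=period 1, Algorithms=period 7.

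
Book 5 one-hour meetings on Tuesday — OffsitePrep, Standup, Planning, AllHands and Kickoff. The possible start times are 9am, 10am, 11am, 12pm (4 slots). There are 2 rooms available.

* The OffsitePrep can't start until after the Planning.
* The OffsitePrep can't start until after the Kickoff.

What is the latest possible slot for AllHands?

AllHands at 12pm is achievable: Standup -> 10am; AllHands -> 12pm; OffsitePrep -> 10am; Kickoff -> 9am; Planning -> 9am.

12pm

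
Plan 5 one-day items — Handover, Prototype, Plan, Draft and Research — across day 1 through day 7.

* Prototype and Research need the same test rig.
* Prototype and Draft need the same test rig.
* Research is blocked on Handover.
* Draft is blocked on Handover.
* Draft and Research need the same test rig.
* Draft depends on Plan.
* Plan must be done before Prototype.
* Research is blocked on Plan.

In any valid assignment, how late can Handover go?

Downstream work caps Handover at day 6.
Handover at day 5 is achievable: Prototype in day 2; Handover in day 5; Plan in day 1; Research in day 7; Draft in day 6.
Nothing later works — the conflict constraints rule out every day after day 5.

day 5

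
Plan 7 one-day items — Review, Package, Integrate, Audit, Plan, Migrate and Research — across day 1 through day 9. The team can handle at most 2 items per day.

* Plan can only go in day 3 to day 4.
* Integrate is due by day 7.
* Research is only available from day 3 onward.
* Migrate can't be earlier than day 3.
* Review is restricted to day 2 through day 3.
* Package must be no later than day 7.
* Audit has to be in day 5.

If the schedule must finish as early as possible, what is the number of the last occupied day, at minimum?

With at most 2 per day and 7 work items, at least 4 days are needed.
Audit can't be placed before day 5, so the schedule must run through at least day 5.
5 works (last occupied day: day 5): for example Integrate in day 1, Migrate in day 3, Plan in day 3, Research in day 4, Review in day 2, Audit in day 5, Package in day 1.

day 5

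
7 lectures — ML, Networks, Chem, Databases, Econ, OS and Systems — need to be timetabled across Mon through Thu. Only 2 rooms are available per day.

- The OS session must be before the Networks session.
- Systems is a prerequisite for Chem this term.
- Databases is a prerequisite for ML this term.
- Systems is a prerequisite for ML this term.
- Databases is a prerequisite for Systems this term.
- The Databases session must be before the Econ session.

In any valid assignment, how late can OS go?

Downstream work caps OS at Wed.
OS at Wed is achievable: Databases -> Mon, Networks -> Thu, Econ -> Tue, OS -> Wed, ML -> Wed, Systems -> Tue, Chem -> Thu.

Wed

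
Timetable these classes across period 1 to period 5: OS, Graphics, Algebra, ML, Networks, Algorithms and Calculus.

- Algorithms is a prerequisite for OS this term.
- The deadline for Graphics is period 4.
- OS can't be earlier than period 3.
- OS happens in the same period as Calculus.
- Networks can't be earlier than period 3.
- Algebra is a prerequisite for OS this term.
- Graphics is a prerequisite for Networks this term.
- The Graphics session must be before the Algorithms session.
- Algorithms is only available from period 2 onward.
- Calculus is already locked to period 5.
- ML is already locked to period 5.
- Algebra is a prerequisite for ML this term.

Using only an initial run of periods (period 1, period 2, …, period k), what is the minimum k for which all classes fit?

The precedence chain requires at least 3 distinct periods.
ML can't be placed before period 5, so the schedule must run through at least period 5.
5 works (last occupied period: period 5): for example Graphics=period 1; OS=period 5; Networks=period 3; Algebra=period 1; Algorithms=period 2; ML=period 5; Calculus=period 5.

5 periods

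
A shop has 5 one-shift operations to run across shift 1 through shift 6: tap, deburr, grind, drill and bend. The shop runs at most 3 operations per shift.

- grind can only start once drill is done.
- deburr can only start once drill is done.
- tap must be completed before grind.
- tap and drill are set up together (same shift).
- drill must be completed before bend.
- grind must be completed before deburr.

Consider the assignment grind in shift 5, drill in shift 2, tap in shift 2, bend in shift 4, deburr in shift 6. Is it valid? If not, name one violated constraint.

Valid

grind must be completed before deburr — holds.
deburr can only start once drill is done — holds.
drill must be completed before bend — holds.
tap must be completed before grind — holds.
grind can only start once drill is done — holds.
tap and drill are set up together (same shift) — holds.
The shop runs at most 3 operations per shift — holds.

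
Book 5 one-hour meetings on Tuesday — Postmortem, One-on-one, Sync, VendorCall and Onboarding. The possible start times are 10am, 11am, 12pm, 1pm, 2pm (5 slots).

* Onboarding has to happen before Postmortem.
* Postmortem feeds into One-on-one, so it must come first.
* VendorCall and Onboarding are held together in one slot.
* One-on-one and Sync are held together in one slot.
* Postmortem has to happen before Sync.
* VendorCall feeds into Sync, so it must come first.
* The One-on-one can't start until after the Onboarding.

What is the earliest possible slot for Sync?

12pm

Precedence pushes Sync to at least 12pm.
Sync at 12pm is achievable: One-on-one in 12pm; Sync in 12pm; VendorCall in 10am; Onboarding in 10am; Postmortem in 11am.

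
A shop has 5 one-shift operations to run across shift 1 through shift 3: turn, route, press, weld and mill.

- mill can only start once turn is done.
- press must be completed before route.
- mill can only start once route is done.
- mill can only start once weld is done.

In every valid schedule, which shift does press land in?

Downstream work caps press at shift 1.
So press is pinned to shift 1.

shift 1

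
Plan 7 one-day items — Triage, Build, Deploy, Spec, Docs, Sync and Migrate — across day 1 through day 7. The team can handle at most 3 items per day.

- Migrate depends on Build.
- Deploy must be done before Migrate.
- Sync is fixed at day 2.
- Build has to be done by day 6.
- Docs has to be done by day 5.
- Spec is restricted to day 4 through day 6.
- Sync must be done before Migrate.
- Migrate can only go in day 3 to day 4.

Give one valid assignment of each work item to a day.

Migrate=day 3, Sync=day 2, Docs=day 1, Spec=day 4, Triage=day 2, Deploy=day 1, Build=day 1

Checking: Deploy(day 1) before Migrate(day 3); Sync(day 2) before Migrate(day 3); Build(day 1) before Migrate(day 3); Build=day 1 in [day 1,day 6]; Docs=day 1 in [day 1,day 5]; Migrate=day 3 in [day 3,day 4]; Sync=day 2 in [day 2,day 2]; Spec=day 4 in [day 4,day 6]; max 3 per day (cap 3).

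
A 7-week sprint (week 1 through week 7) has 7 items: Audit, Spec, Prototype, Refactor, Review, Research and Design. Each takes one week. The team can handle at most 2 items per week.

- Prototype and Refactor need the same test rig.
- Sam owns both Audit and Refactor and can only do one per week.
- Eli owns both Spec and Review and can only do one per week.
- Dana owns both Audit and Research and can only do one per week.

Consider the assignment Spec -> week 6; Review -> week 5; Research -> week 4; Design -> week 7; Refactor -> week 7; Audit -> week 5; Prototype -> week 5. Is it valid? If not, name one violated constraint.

The team can handle at most 2 items per week — violated.
Prototype and Refactor need the same test rig — holds.
Eli owns both Spec and Review and can only do one per week — holds.
Dana owns both Audit and Research and can only do one per week — holds.
Sam owns both Audit and Refactor and can only do one per week — holds.

No. The team can handle at most 2 items per week is not satisfied.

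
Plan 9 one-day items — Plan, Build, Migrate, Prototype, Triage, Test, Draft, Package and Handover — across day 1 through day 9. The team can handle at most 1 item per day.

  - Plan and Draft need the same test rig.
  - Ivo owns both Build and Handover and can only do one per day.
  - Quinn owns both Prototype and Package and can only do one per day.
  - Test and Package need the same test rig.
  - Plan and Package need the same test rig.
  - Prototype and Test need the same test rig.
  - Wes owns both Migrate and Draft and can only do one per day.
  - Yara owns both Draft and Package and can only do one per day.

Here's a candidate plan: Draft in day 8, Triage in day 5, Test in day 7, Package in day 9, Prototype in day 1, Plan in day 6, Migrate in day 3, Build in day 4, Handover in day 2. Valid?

Yes

The team can handle at most 1 item per day — holds.
Plan and Draft need the same test rig — holds.
Test and Package need the same test rig — holds.
Prototype and Test need the same test rig — holds.
Quinn owns both Prototype and Package and can only do one per day — holds.
Yara owns both Draft and Package and can only do one per day — holds.
Ivo owns both Build and Handover and can only do one per day — holds.
Wes owns both Migrate and Draft and can only do one per day — holds.
Plan and Package need the same test rig — holds.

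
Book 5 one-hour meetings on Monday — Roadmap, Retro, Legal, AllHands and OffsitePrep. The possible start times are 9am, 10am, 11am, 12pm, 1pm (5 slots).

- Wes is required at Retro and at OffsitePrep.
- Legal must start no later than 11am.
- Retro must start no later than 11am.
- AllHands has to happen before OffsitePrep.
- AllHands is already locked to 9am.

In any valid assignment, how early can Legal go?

9am

Legal's own window allows nothing later than 11am.
Legal at 9am is achievable: Roadmap in 9am; Retro in 9am; OffsitePrep in 10am; Legal in 9am; AllHands in 9am.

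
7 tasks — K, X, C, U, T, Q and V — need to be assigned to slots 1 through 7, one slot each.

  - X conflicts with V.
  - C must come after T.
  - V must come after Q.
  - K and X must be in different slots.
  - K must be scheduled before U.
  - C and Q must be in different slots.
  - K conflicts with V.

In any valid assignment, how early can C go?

2

Precedence pushes C to at least 2.
C at 2 is achievable: Q in 1; X in 3; K in 1; U in 2; C in 2; V in 2; T in 1.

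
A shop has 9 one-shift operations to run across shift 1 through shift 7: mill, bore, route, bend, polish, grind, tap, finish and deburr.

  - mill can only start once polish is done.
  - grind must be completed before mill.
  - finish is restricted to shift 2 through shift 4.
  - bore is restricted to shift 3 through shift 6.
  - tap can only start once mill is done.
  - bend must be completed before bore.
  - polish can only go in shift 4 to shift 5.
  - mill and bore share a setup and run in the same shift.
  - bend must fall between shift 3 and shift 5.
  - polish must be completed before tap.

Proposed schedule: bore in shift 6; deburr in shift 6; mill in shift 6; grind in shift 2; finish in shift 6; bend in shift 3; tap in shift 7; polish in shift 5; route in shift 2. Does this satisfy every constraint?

No. finish is restricted to shift 2 through shift 4 is not satisfied.

bend must be completed before bore — holds.
tap can only start once mill is done — holds.
mill can only start once polish is done — holds.
mill and bore share a setup and run in the same shift — holds.
grind must be completed before mill — holds.
bore is restricted to shift 3 through shift 6 — holds.
bend must fall between shift 3 and shift 5 — holds.
polish must be completed before tap — holds.
finish is restricted to shift 2 through shift 4 — violated.
polish can only go in shift 4 to shift 5 — holds.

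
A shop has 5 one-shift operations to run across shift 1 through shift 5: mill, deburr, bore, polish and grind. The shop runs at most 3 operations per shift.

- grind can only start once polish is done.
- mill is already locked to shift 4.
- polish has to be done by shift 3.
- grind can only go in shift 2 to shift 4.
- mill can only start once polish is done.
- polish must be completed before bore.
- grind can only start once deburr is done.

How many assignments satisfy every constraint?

Splitting on deburr: it can be shift 1 (20), shift 2 (16), shift 3 (9). Listing each branch's schedules as (mill, bore, polish, grind) by shift number:
deburr=shift 1: (4,2,1,2) (4,2,1,3) (4,2,1,4) (4,3,1,2) (4,3,1,3) (4,3,1,4) (4,3,2,3) (4,3,2,4) (4,4,1,2) (4,4,1,3) (4,4,1,4) (4,4,2,3) (4,4,2,4) (4,4,3,4) (4,5,1,2) (4,5,1,3) (4,5,1,4) (4,5,2,3) (4,5,2,4) (4,5,3,4) — 20.
deburr=shift 2: (4,2,1,3) (4,2,1,4) (4,3,1,3) (4,3,1,4) (4,3,2,3) (4,3,2,4) (4,4,1,3) (4,4,1,4) (4,4,2,3) (4,4,2,4) (4,4,3,4) (4,5,1,3) (4,5,1,4) (4,5,2,3) (4,5,2,4) (4,5,3,4) — 16.
deburr=shift 3: (4,2,1,4) (4,3,1,4) (4,3,2,4) (4,4,1,4) (4,4,2,4) (4,4,3,4) (4,5,1,4) (4,5,2,4) (4,5,3,4) — 9.
Summing: 20 + 16 + 9 = 45.

45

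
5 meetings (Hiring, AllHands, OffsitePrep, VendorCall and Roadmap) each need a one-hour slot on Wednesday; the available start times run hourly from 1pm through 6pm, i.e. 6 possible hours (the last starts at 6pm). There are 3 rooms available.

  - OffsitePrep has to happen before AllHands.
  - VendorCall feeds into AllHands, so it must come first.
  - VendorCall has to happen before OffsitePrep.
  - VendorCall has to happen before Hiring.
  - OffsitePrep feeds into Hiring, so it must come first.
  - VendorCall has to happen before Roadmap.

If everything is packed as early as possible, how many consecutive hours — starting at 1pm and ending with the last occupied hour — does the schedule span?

3 hours

The precedence chain requires at least 3 distinct hours.
With at most 3 per hour and 5 meetings, at least 2 hours are needed.
3 works (last occupied hour: 3pm): for example VendorCall -> 1pm; Roadmap -> 2pm; Hiring -> 3pm; AllHands -> 3pm; OffsitePrep -> 2pm.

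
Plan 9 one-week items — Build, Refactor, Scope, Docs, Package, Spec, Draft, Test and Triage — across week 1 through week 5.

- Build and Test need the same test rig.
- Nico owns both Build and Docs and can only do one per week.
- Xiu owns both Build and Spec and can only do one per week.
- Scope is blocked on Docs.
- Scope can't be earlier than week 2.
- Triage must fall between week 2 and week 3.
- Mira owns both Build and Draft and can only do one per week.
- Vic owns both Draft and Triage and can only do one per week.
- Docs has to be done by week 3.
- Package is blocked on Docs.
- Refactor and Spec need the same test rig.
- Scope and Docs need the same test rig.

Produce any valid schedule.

Triage -> week 2, Package -> week 2, Spec -> week 3, Draft -> week 1, Refactor -> week 1, Scope -> week 2, Docs -> week 1, Test -> week 1, Build -> week 2

Checking: Docs(week 1) before Package(week 2); Docs(week 1) before Scope(week 2); Build(week 2) != Draft(week 1); Scope(week 2) != Docs(week 1); Refactor(week 1) != Spec(week 3); Draft(week 1) != Triage(week 2); Build(week 2) != Test(week 1); Build(week 2) != Docs(week 1); Build(week 2) != Spec(week 3); Scope=week 2 in [week 2,week 5]; Triage=week 2 in [week 2,week 3]; Docs=week 1 in [week 1,week 3].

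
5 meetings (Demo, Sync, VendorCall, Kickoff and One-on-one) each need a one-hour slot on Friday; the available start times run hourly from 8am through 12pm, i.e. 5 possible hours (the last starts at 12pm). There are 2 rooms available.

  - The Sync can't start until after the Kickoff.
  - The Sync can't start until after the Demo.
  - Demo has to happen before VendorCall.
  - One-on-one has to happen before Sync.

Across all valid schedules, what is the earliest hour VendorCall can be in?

Precedence pushes VendorCall to at least 9am.
VendorCall at 9am is achievable: VendorCall -> 9am, Kickoff -> 8am, Demo -> 8am, One-on-one -> 9am, Sync -> 10am.

9am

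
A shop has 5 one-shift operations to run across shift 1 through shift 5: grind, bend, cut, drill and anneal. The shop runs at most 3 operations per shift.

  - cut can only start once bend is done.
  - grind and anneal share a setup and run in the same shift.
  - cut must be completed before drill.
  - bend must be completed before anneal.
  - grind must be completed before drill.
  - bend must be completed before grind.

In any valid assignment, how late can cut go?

shift 4

Precedence pushes cut to at least shift 2; downstream work caps cut at shift 4.
cut at shift 4 is achievable: anneal in shift 2; grind in shift 2; cut in shift 4; bend in shift 1; drill in shift 5.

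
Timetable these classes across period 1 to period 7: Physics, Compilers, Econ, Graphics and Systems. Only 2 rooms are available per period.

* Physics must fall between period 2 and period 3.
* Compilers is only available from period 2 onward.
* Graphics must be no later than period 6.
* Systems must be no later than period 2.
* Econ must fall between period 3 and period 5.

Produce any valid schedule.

Compilers -> period 2, Physics -> period 2, Graphics -> period 1, Systems -> period 1, Econ -> period 3

Checking: Systems=period 1 in [period 1,period 2]; Physics=period 2 in [period 2,period 3]; Compilers=period 2 in [period 2,period 7]; Graphics=period 1 in [period 1,period 6]; Econ=period 3 in [period 3,period 5]; max 2 per period (cap 2).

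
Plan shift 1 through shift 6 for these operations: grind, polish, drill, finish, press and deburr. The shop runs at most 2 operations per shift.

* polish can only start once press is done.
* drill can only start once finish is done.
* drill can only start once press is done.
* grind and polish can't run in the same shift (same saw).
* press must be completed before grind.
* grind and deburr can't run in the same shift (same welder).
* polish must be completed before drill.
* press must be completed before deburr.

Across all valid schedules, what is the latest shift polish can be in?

shift 5

Precedence pushes polish to at least shift 2; downstream work caps polish at shift 5.
polish at shift 5 is achievable: press=shift 1, drill=shift 6, finish=shift 1, grind=shift 2, polish=shift 5, deburr=shift 3.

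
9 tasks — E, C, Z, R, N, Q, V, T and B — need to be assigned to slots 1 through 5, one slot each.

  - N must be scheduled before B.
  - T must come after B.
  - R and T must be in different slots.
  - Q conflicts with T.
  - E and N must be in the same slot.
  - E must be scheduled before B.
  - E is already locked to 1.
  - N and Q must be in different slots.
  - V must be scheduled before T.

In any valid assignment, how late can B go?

Precedence pushes B to at least 2; downstream work caps B at 4.
B at 4 is achievable: N=1; R=1; B=4; Z=1; C=1; T=5; E=1; V=1; Q=2.

4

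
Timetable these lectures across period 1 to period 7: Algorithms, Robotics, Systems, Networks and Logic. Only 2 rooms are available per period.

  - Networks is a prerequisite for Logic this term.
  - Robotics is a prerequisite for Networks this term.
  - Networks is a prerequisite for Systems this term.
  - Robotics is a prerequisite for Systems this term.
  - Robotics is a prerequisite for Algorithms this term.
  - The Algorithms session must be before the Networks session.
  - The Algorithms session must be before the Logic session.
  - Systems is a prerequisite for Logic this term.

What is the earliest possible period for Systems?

period 4

Precedence pushes Systems to at least period 4; downstream work caps Systems at period 6.
Systems at period 4 is achievable: Robotics in period 1; Networks in period 3; Systems in period 4; Logic in period 5; Algorithms in period 2.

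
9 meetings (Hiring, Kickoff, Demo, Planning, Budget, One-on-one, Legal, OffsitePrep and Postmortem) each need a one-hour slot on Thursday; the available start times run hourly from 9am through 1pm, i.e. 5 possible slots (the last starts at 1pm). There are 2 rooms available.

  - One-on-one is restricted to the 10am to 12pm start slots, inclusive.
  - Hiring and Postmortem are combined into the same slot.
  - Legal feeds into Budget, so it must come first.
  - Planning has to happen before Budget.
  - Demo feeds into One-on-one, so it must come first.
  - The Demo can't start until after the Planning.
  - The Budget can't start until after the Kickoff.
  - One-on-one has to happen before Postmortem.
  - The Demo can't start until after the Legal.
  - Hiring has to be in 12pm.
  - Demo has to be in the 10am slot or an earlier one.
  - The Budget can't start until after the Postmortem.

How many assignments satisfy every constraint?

4

Enumerating: Demo in 10am, Budget in 1pm, Planning in 9am, Legal in 9am, Postmortem in 12pm, One-on-one in 11am, OffsitePrep in 11am, Kickoff in 10am, Hiring in 12pm | Budget=1pm; Demo=10am; One-on-one=11am; Postmortem=12pm; Kickoff=10am; Planning=9am; Legal=9am; Hiring=12pm; OffsitePrep=1pm | Budget -> 1pm, One-on-one -> 11am, Postmortem -> 12pm, Demo -> 10am, Kickoff -> 11am, OffsitePrep -> 10am, Hiring -> 12pm, Legal -> 9am, Planning -> 9am | Hiring in 12pm; Kickoff in 11am; Postmortem in 12pm; Demo in 10am; Legal in 9am; One-on-one in 11am; Budget in 1pm; OffsitePrep in 1pm; Planning in 9am.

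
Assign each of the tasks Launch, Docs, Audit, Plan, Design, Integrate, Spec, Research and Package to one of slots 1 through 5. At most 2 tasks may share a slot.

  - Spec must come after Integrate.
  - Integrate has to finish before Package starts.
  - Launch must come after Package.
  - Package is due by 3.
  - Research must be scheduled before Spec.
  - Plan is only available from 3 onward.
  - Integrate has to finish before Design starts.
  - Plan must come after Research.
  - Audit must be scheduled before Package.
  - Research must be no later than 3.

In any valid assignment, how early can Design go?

Precedence pushes Design to at least 2.
Design at 2 is achievable: Docs=5, Integrate=1, Research=3, Plan=4, Launch=3, Design=2, Package=2, Spec=4, Audit=1.

2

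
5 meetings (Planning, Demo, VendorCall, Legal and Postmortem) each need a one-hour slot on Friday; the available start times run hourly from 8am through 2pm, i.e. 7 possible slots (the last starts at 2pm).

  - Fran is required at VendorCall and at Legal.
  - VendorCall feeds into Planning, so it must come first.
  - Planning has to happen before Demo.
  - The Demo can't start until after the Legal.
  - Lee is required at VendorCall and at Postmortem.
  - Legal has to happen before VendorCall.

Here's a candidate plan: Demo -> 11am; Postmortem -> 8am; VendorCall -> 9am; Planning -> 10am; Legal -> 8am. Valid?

Yes

Fran is required at VendorCall and at Legal — holds.
Legal has to happen before VendorCall — holds.
Planning has to happen before Demo — holds.
VendorCall feeds into Planning, so it must come first — holds.
The Demo can't start until after the Legal — holds.
Lee is required at VendorCall and at Postmortem — holds.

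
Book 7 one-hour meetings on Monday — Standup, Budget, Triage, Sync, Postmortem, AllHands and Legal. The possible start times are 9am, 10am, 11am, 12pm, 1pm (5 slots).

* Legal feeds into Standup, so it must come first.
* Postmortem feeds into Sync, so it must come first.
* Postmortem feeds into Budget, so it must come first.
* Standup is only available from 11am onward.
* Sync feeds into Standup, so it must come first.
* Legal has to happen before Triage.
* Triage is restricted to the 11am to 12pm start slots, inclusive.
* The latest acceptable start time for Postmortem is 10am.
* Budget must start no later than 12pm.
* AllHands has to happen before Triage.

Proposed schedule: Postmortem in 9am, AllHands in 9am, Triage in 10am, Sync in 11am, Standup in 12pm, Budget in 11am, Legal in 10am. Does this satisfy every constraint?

Legal has to happen before Triage — violated.
Triage is restricted to the 11am to 12pm start slots, inclusive — violated.
AllHands has to happen before Triage — holds.
Sync feeds into Standup, so it must come first — holds.
Postmortem feeds into Budget, so it must come first — holds.
Budget must start no later than 12pm — holds.
Postmortem feeds into Sync, so it must come first — holds.
Standup is only available from 11am onward — holds.
Legal feeds into Standup, so it must come first — holds.
The latest acceptable start time for Postmortem is 10am — holds.

No. Triage is restricted to the 11am to 12pm start slots, inclusive is not satisfied.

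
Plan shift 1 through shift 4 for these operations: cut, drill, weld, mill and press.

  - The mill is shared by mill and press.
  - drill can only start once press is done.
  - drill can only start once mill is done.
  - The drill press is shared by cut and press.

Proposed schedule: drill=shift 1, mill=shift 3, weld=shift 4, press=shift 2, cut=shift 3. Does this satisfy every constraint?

No — it violates: drill can only start once mill is done

The drill press is shared by cut and press — holds.
The mill is shared by mill and press — holds.
drill can only start once press is done — violated.
drill can only start once mill is done — violated.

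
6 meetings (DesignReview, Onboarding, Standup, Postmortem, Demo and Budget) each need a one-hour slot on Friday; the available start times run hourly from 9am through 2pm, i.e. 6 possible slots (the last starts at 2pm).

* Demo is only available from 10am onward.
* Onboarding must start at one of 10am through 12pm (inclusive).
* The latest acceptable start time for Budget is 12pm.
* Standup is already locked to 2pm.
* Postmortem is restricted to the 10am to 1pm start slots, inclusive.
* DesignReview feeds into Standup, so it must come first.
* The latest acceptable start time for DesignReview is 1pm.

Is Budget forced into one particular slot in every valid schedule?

Budget can be 9am (e.g. DesignReview in 9am; Postmortem in 10am; Budget in 9am; Onboarding in 10am; Demo in 10am; Standup in 2pm) or 10am (e.g. Onboarding in 10am, Budget in 10am, Postmortem in 10am, Standup in 2pm, Demo in 10am, DesignReview in 9am).

No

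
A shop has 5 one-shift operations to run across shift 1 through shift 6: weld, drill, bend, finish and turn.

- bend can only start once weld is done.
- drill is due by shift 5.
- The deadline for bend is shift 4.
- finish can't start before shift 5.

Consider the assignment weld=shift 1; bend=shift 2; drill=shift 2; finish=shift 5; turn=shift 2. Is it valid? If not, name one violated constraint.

The deadline for bend is shift 4 — holds.
drill is due by shift 5 — holds.
bend can only start once weld is done — holds.
finish can't start before shift 5 — holds.

Yes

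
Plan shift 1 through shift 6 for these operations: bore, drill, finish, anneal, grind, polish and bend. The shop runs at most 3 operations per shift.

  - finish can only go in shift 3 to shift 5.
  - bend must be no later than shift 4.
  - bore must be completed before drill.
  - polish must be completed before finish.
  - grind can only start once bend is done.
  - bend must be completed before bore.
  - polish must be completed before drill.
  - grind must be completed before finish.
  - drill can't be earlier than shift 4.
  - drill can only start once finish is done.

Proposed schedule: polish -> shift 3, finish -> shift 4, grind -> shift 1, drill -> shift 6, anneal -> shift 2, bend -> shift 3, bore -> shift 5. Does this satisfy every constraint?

No — it violates: grind can only start once bend is done

bend must be no later than shift 4 — holds.
bore must be completed before drill — holds.
polish must be completed before finish — holds.
bend must be completed before bore — holds.
drill can't be earlier than shift 4 — holds.
grind must be completed before finish — holds.
drill can only start once finish is done — holds.
finish can only go in shift 3 to shift 5 — holds.
The shop runs at most 3 operations per shift — holds.
polish must be completed before drill — holds.
grind can only start once bend is done — violated.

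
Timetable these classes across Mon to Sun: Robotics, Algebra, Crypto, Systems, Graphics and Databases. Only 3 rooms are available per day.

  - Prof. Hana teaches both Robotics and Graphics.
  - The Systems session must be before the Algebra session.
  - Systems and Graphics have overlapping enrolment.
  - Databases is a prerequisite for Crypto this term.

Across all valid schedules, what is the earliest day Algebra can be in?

Tue

Precedence pushes Algebra to at least Tue.
Algebra at Tue is achievable: Databases -> Mon; Algebra -> Tue; Graphics -> Tue; Robotics -> Mon; Crypto -> Tue; Systems -> Mon.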